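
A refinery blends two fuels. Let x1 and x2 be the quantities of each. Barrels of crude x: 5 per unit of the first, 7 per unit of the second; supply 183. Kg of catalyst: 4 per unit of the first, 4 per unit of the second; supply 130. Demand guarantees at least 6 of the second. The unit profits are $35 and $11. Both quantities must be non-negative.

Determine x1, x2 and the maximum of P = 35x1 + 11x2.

Corner points and P = 35x1 + 11x2:
  (0, 183/7) → P = 2013/7
  (0, 6) → P = 66
  (89/4, 41/4) → P = 1783/2
  (53/2, 6) → P = 1987/2

The optimum lies where 4x1 + 4x2 = 130 and x2 = 6.
Solving simultaneously gives x1 = 53/2, x2 = 6.

x1 = 53/2, x2 = 6, maximum P = 1987/2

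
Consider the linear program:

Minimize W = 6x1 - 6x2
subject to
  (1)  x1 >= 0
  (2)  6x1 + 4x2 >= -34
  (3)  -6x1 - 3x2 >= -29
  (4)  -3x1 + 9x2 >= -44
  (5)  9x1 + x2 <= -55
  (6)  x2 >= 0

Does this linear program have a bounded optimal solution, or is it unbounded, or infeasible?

infeasible

The boundaries x1 = 0 and -6x1 - 3x2 = -29 meet at (0, 29/3), but that point violates 9x1 + x2 ≤ -55. Every candidate vertex is excluded by some other constraint, so the feasible region is empty.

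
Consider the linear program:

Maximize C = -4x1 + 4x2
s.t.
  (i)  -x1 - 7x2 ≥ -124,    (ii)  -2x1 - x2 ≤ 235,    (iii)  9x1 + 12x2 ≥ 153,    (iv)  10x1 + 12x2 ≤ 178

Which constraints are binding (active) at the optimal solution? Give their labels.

(i) and (iii)

Corner points and C = -4x1 + 4x2:
  (-139/17, 321/17) → C = 1840/17
  (-121/29, 531/29) → C = 2608/29
  (25, -6) → C = -124

The maximum is at (-139/17, 321/17). Substituting into each constraint, equality holds for (i) and (iii); the remaining constraints have slack.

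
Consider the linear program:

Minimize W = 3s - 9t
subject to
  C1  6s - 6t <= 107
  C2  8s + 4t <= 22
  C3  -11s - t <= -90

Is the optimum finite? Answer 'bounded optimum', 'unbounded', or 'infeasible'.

The boundaries 6s - 6t = 107 and 8s + 4t = 22 meet at (70/9, -181/18), but that point violates -11s - t ≤ -90. Every candidate vertex is excluded by some other constraint, so the feasible region is empty.

infeasible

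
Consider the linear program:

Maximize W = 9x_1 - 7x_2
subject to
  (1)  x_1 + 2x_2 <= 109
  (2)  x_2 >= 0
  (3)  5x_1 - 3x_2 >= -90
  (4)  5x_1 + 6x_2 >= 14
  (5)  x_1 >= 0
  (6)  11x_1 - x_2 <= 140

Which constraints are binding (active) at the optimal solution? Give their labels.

Extreme points and W = 9x_1 - 7x_2:
  (147/13, 635/13) → W = -3122/13
  (389/23, 1059/23) → W = -3912/23
  (14/5, 0) → W = 126/5
  (140/11, 0) → W = 1260/11
  (0, 30) → W = -210
  (0, 7/3) → W = -49/3

The maximum is at (140/11, 0). Substituting into each constraint, equality holds for (2) and (6); the remaining constraints have slack.

(2) and (6)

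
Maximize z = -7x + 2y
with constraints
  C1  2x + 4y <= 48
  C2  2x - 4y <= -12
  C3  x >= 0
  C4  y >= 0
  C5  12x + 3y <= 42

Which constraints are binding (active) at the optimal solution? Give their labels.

Feasible corners and z = -7x + 2y:
  (0, 12) → z = 24
  (4/7, 82/7) → z = 136/7
  (0, 3) → z = 6
  (22/9, 38/9) → z = -26/3

The maximum is at (0, 12). Substituting into each constraint, equality holds for C1 and C3; the remaining constraints have slack.

C1 and C3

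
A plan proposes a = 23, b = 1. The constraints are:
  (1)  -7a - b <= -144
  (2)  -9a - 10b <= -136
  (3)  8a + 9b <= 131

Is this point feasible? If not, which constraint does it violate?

not feasible — violates (3)

Constraint (3): 8a + 9b = 193, which is not ≤ 131. All other constraints are satisfied.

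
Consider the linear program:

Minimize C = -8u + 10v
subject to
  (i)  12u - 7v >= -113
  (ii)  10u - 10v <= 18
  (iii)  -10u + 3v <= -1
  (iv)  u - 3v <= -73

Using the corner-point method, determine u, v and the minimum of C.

Corner points and C = -8u + 10v:
  (173/17, 571/17) → C = 4326/17
  (196/5, 187/5) → C = 302/5
  (74/9, 731/27) → C = 5534/27
The feasible region is unbounded (it extends along (1, 1), (7, 12)), but C strictly increases along every unbounded feasible direction, so there is no improving ray and the minimum is attained at a vertex.

The binding constraints are 10u - 10v = 18 and u - 3v = -73.
Solving simultaneously gives u = 196/5, v = 187/5.

u = 196/5, v = 187/5, minimum C = 302/5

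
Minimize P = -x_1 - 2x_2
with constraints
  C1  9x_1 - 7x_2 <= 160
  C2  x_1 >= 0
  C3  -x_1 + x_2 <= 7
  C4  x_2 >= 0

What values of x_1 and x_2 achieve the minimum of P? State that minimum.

The binding constraints are 9x_1 - 7x_2 = 160 and -x_1 + x_2 = 7.
Solving simultaneously gives x_1 = 209/2, x_2 = 223/2.

x_1 = 209/2, x_2 = 223/2, minimum P = -655/2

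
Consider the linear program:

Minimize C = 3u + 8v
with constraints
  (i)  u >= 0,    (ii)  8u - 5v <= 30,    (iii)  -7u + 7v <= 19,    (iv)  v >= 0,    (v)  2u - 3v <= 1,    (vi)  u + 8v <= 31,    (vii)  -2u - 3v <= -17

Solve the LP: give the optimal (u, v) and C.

u = 9/2, v = 8/3, minimum C = 209/6

Vertices and C = 3u + 8v:
  (101/19, 61/19) → C = 791/19
  (9/2, 8/3) → C = 209/6
  (43/13, 45/13) → C = 489/13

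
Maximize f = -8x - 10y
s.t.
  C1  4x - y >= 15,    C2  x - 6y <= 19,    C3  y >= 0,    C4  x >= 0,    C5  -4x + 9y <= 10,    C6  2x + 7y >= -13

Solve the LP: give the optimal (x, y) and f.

Corner points and f = -8x - 10y:
  (15/4, 0) → f = -30
  (145/32, 25/8) → f = -135/2
  (19, 0) → f = -152
The feasible region is unbounded (it extends along (6, 1), (9, 4)), but f strictly decreases along every unbounded feasible direction, so there is no improving ray and the maximum is attained at a vertex.

The binding constraints are 4x - y = 15 and y = 0.
Solving simultaneously gives x = 15/4, y = 0.

x = 15/4, y = 0, maximum f = -30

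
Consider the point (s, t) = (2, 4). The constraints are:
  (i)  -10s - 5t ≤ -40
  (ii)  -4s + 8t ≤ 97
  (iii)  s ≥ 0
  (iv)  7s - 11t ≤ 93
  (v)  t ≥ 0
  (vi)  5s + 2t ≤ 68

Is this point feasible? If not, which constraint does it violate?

(i): -40 ≤ -40 ✓
(ii): 24 ≤ 97 ✓
(iii): 2 ≥ 0 ✓
(iv): -30 ≤ 93 ✓
(v): 4 ≥ 0 ✓
(vi): 18 ≤ 68 ✓

feasible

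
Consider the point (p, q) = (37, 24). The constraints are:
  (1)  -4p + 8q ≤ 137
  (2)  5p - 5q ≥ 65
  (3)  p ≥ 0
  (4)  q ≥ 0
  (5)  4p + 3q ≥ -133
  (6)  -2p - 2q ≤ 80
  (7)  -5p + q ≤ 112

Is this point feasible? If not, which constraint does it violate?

feasible

(1): 44 ≤ 137 ✓
(2): 65 ≥ 65 ✓
(3): 37 ≥ 0 ✓
(4): 24 ≥ 0 ✓
(5): 220 ≥ -133 ✓
(6): -122 ≤ 80 ✓
(7): -161 ≤ 112 ✓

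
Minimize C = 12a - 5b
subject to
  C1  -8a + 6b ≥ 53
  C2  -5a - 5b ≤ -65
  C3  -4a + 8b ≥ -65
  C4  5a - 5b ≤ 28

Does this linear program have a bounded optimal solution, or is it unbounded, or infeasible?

From the feasible point (25/14, 157/14), moving in the direction (-5, 5) keeps every constraint satisfied while C decreases without bound.

unbounded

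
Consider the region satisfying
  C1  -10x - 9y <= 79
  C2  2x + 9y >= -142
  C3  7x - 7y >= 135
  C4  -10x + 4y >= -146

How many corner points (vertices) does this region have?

3

Pairwise boundary intersections that survive every other constraint:
  (662/133, -1903/133)
  (499/65, -225/13)
  (241/21, -164/21)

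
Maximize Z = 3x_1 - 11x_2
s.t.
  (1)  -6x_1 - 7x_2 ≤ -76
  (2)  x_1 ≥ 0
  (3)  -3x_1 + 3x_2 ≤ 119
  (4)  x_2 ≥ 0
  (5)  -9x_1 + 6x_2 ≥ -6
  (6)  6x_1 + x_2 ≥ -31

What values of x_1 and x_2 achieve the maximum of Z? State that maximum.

x_1 = 166/33, x_2 = 72/11, maximum Z = -626/11

Corner points and Z = 3x_1 - 11x_2:
  (0, 76/7) → Z = -836/7
  (166/33, 72/11) → Z = -626/11
  (0, 119/3) → Z = -1309/3
  (244/3, 121) → Z = -1087

The binding constraints are -6x_1 - 7x_2 = -76 and -9x_1 + 6x_2 = -6.
Solving simultaneously gives x_1 = 166/33, x_2 = 72/11.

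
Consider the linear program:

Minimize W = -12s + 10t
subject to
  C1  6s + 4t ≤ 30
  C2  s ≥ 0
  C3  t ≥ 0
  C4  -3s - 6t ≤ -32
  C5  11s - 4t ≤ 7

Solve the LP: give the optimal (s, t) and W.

s = 13/6, t = 17/4, minimum W = 33/2

Extreme points and W = -12s + 10t:
  (0, 15/2) → W = 75
  (13/6, 17/4) → W = 33/2
  (0, 16/3) → W = 160/3

The binding constraints are 6s + 4t = 30 and -3s - 6t = -32.
Solving simultaneously gives s = 13/6, t = 17/4.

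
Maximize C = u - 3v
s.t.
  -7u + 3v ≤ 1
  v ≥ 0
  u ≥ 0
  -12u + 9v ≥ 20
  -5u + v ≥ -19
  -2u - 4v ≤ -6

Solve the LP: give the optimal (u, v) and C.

Corner points and C = u - 3v:
  (17/9, 128/27) → C = -37/3
  (29/4, 69/4) → C = -89/2
  (191/33, 328/33) → C = -793/33

The optimum lies where -7u + 3v = 1 and -12u + 9v = 20.
Solving simultaneously gives u = 17/9, v = 128/27.

u = 17/9, v = 128/27, maximum C = -37/3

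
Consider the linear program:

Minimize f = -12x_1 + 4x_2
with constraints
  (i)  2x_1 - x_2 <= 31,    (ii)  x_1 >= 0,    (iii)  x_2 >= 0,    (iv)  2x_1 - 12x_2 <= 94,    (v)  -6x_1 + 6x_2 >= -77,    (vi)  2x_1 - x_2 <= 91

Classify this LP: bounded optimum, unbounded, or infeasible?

unbounded

From the feasible point (109/6, 16/3), moving in the direction (1, 2) keeps every constraint satisfied while f decreases without bound.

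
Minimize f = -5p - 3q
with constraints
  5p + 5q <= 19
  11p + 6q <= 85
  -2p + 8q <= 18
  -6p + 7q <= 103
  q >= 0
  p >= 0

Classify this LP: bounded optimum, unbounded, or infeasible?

bounded optimum

Corner points and f = -5p - 3q:
  (31/25, 64/25) → f = -347/25
  (19/5, 0) → f = -19
  (0, 9/4) → f = -27/4
  (0, 0) → f = 0
The feasible region has finitely many vertices and no improving ray; the minimum is -19 at (19/5, 0).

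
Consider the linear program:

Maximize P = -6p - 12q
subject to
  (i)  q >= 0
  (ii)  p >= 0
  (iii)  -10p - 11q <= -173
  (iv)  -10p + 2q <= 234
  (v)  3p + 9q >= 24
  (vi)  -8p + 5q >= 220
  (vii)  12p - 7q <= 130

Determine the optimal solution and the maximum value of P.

Vertices and P = -6p - 12q:
  (0, 117) → P = -1404
  (0, 44) → P = -528
  (1095/2, 920) → P = -14325
The feasible region is unbounded (it extends along (1, 5), (7, 12)), but P strictly decreases along every unbounded feasible direction, so there is no improving ray and the maximum is attained at a vertex.

The optimum lies where p = 0 and -8p + 5q = 220.
Solving simultaneously gives p = 0, q = 44.

p = 0, q = 44, maximum P = -528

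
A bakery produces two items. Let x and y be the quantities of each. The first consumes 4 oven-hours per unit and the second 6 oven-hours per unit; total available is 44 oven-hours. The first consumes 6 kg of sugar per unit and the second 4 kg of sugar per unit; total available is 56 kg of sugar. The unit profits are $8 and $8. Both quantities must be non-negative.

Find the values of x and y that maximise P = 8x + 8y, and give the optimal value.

Extreme points and P = 8x + 8y:
  (0, 0) → P = 0
  (0, 22/3) → P = 176/3
  (28/3, 0) → P = 224/3
  (8, 2) → P = 80

x = 8, y = 2, maximum P = 80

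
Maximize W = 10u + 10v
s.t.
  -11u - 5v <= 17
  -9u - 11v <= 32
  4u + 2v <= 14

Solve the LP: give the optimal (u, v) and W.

u = -52, v = 111, maximum W = 590

Corner points and W = 10u + 10v:
  (-27/76, -199/76) → W = -565/19
  (-52, 111) → W = 590
  (109/13, -127/13) → W = -180/13

The binding constraints are -11u - 5v = 17 and 4u + 2v = 14.
Solving simultaneously gives u = -52, v = 111.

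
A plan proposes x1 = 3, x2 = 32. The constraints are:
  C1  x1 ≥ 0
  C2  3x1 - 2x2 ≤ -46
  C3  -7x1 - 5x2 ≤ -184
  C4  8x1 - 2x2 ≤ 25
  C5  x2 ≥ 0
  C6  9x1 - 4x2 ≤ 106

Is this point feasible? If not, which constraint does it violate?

Constraint C3: -7x1 - 5x2 = -181, which is not ≤ -184. All other constraints are satisfied.

not feasible — violates C3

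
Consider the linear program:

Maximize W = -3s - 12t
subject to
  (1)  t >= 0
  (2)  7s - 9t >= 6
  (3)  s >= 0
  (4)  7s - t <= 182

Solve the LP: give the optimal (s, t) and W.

s = 6/7, t = 0, maximum W = -18/7

Extreme points and W = -3s - 12t:
  (6/7, 0) → W = -18/7
  (26, 0) → W = -78
  (204/7, 22) → W = -2460/7

The binding constraints are t = 0 and 7s - 9t = 6.
Solving simultaneously gives s = 6/7, t = 0.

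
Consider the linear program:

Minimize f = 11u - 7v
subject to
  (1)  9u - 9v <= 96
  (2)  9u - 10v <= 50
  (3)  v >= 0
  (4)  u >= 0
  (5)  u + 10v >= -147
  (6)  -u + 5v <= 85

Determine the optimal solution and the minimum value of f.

The optimum lies where u = 0 and -u + 5v = 85.
Solving simultaneously gives u = 0, v = 17.

u = 0, v = 17, minimum f = -119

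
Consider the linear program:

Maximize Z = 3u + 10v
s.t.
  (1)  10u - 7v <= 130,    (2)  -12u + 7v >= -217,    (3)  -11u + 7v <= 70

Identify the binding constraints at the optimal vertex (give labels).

Feasible corners and Z = 3u + 10v:
  (87/2, 305/7) → Z = 7927/14
  (-200, -2130/7) → Z = -25500/7
  (287, 461) → Z = 5471

The maximum is at (287, 461). Substituting into each constraint, equality holds for (2) and (3); the remaining constraints have slack.

(2) and (3)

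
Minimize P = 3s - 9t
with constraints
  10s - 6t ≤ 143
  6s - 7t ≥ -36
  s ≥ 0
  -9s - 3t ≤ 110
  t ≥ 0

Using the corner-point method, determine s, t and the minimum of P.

s = 1217/34, t = 609/17, minimum P = -7311/34

Feasible corners and P = 3s - 9t:
  (1217/34, 609/17) → P = -7311/34
  (143/10, 0) → P = 429/10
  (0, 36/7) → P = -324/7
  (0, 0) → P = 0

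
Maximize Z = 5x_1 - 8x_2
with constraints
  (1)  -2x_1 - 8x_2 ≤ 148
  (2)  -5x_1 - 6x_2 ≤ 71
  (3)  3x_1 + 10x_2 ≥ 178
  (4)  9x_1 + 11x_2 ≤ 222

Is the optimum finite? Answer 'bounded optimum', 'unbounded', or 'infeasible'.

Feasible corners and Z = 5x_1 - 8x_2:
  (-889/16, 1103/32) → Z = -8857/16
  (-2113, 1749) → Z = -24557
  (262/57, 312/19) → Z = -6178/57
The feasible region has finitely many vertices and no improving ray; the maximum is -6178/57 at (262/57, 312/19).

bounded optimum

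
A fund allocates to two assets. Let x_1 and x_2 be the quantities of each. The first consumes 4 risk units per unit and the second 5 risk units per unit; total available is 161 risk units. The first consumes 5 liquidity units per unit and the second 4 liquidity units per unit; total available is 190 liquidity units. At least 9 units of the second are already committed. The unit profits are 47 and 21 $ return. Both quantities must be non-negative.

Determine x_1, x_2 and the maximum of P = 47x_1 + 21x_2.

Feasible corners and P = 47x_1 + 21x_2:
  (0, 161/5) → P = 3381/5
  (0, 9) → P = 189
  (29, 9) → P = 1552

The optimum lies where 4x_1 + 5x_2 = 161 and x_2 = 9.
Solving simultaneously gives x_1 = 29, x_2 = 9.

x_1 = 29, x_2 = 9, maximum P = 1552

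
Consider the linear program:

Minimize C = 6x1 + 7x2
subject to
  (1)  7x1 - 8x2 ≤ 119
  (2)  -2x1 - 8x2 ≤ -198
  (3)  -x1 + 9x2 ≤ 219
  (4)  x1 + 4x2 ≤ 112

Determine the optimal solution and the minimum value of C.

x1 = 15/13, x2 = 318/13, minimum C = 2316/13

Corner points and C = 6x1 + 7x2:
  (317/9, 287/18) → C = 5813/18
  (343/9, 665/36) → C = 12887/36
  (15/13, 318/13) → C = 2316/13
  (132/13, 331/13) → C = 3109/13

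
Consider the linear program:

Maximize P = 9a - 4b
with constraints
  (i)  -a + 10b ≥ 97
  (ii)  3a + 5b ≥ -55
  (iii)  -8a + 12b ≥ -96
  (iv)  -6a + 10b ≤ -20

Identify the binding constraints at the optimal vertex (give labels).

Feasible corners and P = 9a - 4b:
  (531/17, 218/17) → P = 3907/17
  (117/5, 301/25) → P = 4061/25
  (90, 52) → P = 602

The maximum is at (90, 52). Substituting into each constraint, equality holds for (iii) and (iv); the remaining constraints have slack.

(iii) and (iv)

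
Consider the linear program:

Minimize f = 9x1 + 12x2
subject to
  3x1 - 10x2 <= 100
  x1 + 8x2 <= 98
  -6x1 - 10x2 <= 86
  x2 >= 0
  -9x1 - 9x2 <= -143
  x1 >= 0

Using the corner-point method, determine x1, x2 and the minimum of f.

x1 = 143/9, x2 = 0, minimum f = 143

Feasible corners and f = 9x1 + 12x2:
  (890/17, 97/17) → f = 9174/17
  (100/3, 0) → f = 300
  (262/63, 739/63) → f = 3742/21
  (143/9, 0) → f = 143

The binding constraints are x2 = 0 and -9x1 - 9x2 = -143.
Solving simultaneously gives x1 = 143/9, x2 = 0.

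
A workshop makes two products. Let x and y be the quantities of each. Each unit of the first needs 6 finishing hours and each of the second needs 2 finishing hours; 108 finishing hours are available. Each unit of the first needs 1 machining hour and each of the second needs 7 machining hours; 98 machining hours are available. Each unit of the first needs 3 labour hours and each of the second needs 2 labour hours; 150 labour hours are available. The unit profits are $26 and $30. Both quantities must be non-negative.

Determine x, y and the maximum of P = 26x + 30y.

Vertices and P = 26x + 30y:
  (0, 0) → P = 0
  (0, 14) → P = 420
  (18, 0) → P = 468
  (14, 12) → P = 724

At the optimal vertex, 6x + 2y = 108 and x + 7y = 98.
Solving simultaneously gives x = 14, y = 12.

x = 14, y = 12, maximum P = 724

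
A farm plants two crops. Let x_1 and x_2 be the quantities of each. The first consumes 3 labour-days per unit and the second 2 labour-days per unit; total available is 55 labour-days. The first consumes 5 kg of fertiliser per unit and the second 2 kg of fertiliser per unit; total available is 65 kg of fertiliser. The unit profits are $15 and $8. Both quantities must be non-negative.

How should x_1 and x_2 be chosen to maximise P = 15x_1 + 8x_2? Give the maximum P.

x_1 = 5, x_2 = 20, maximum P = 235

Feasible corners and P = 15x_1 + 8x_2:
  (0, 0) → P = 0
  (0, 55/2) → P = 220
  (13, 0) → P = 195
  (5, 20) → P = 235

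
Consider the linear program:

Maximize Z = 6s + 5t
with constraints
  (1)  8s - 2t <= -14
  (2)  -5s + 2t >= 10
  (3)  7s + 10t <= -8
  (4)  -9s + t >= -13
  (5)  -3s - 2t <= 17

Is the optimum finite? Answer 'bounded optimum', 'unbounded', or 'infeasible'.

Feasible corners and Z = 6s + 5t:
  (-29/16, 15/32) → Z = -273/32
  (-27/8, -55/16) → Z = -599/16
  (-77/8, 95/16) → Z = -449/16
The feasible region has finitely many vertices and no improving ray; the maximum is -273/32 at (-29/16, 15/32).

bounded optimum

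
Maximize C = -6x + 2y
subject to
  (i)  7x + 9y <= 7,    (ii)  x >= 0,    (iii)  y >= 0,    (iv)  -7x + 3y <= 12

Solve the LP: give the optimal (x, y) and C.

x = 0, y = 7/9, maximum C = 14/9

Feasible corners and C = -6x + 2y:
  (0, 7/9) → C = 14/9
  (1, 0) → C = -6
  (0, 0) → C = 0

At the optimal vertex, 7x + 9y = 7 and x = 0.
Solving simultaneously gives x = 0, y = 7/9.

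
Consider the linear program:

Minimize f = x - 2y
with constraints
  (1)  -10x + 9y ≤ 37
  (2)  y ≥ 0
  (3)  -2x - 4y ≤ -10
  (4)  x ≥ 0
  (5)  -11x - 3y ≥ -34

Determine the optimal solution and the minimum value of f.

x = 65/43, y = 249/43, minimum f = -433/43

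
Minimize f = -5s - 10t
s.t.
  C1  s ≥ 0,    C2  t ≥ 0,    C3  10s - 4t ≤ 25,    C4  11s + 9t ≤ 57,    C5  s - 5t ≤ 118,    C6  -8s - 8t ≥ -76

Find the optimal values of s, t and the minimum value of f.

Extreme points and f = -5s - 10t:
  (0, 0) → f = 0
  (0, 19/3) → f = -190/3
  (5/2, 0) → f = -25/2
  (453/134, 295/134) → f = -5215/134

The binding constraints are s = 0 and 11s + 9t = 57.
Solving simultaneously gives s = 0, t = 19/3.

s = 0, t = 19/3, minimum f = -190/3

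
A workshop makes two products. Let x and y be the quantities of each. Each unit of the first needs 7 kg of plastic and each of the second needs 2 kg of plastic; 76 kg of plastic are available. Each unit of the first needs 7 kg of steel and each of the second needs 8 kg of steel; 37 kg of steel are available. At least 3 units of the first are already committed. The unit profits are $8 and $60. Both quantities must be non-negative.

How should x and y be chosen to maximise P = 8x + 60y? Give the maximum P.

The binding constraints are 7x + 8y = 37 and x = 3.
Solving simultaneously gives x = 3, y = 2.

x = 3, y = 2, maximum P = 144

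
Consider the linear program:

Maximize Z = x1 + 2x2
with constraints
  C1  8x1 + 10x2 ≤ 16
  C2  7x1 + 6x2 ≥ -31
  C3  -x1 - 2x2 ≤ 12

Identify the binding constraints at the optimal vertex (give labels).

C1 and C2

Feasible corners and Z = x1 + 2x2:
  (-203/11, 180/11) → Z = 157/11
  (76/3, -56/3) → Z = -12
  (5/4, -53/8) → Z = -12

The maximum is at (-203/11, 180/11). Substituting into each constraint, equality holds for C1 and C2; the remaining constraints have slack.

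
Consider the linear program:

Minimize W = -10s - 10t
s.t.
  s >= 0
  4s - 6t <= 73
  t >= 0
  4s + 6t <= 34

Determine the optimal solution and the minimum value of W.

s = 17/2, t = 0, minimum W = -85

Feasible corners and W = -10s - 10t:
  (0, 0) → W = 0
  (0, 17/3) → W = -170/3
  (17/2, 0) → W = -85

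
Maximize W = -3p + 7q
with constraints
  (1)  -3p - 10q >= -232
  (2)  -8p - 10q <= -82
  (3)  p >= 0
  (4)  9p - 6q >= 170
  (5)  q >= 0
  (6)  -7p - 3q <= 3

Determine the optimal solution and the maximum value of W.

Vertices and W = -3p + 7q:
  (773/27, 263/18) → W = 295/18
  (232/3, 0) → W = -232
  (170/9, 0) → W = -170/3

The optimum lies where -3p - 10q = -232 and 9p - 6q = 170.
Solving simultaneously gives p = 773/27, q = 263/18.

p = 773/27, q = 263/18, maximum W = 295/18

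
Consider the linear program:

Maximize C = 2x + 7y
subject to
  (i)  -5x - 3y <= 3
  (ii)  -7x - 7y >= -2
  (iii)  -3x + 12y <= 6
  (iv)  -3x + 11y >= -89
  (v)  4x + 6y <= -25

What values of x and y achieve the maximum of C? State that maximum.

x = 19/6, y = -113/18, maximum C = -677/18

The binding constraints are -5x - 3y = 3 and 4x + 6y = -25.
Solving simultaneously gives x = 19/6, y = -113/18.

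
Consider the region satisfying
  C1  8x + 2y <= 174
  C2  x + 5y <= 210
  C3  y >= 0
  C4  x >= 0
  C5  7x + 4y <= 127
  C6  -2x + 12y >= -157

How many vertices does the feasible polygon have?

The feasible vertices (each the meet of two boundaries and inside every other half-plane) are:
  (0, 0)
  (127/7, 0)
  (0, 127/4)

3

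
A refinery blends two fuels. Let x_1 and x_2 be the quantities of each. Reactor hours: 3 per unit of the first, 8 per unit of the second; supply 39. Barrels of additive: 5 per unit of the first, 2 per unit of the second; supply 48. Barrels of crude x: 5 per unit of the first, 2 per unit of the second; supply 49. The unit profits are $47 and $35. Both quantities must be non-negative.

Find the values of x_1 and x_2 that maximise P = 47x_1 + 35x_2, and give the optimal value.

x_1 = 9, x_2 = 3/2, maximum P = 951/2

Vertices and P = 47x_1 + 35x_2:
  (0, 0) → P = 0
  (0, 39/8) → P = 1365/8
  (48/5, 0) → P = 2256/5
  (9, 3/2) → P = 951/2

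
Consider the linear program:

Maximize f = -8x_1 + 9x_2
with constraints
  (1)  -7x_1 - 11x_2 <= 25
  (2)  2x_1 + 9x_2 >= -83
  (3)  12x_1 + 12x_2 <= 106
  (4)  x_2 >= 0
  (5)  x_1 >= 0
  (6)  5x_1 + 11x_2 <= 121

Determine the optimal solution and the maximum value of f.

x_1 = 0, x_2 = 53/6, maximum f = 159/2

Vertices and f = -8x_1 + 9x_2:
  (53/6, 0) → f = -212/3
  (0, 53/6) → f = 159/2
  (0, 0) → f = 0

At the optimal vertex, 12x_1 + 12x_2 = 106 and x_1 = 0.
Solving simultaneously gives x_1 = 0, x_2 = 53/6.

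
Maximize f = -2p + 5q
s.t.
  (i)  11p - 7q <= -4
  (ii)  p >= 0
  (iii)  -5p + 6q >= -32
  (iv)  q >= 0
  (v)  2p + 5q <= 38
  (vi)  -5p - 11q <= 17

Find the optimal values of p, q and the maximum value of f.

p = 0, q = 38/5, maximum f = 38

Corner points and f = -2p + 5q:
  (0, 4/7) → f = 20/7
  (82/23, 142/23) → f = 546/23
  (0, 38/5) → f = 38

The binding constraints are p = 0 and 2p + 5q = 38.
Solving simultaneously gives p = 0, q = 38/5.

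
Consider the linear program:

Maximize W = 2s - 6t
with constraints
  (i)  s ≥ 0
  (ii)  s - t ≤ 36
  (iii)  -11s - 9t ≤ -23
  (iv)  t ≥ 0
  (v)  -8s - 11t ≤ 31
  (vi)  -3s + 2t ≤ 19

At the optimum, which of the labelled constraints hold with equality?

Extreme points and W = 2s - 6t:
  (0, 23/9) → W = -46/3
  (0, 19/2) → W = -57
  (36, 0) → W = 72
  (23/11, 0) → W = 46/11
The feasible region is unbounded (it extends along (1, 1), (2, 3)), but W strictly decreases along every unbounded feasible direction, so there is no improving ray and the maximum is attained at a vertex.

The maximum is at (36, 0). Substituting into each constraint, equality holds for (ii) and (iv); the remaining constraints have slack.

(ii) and (iv)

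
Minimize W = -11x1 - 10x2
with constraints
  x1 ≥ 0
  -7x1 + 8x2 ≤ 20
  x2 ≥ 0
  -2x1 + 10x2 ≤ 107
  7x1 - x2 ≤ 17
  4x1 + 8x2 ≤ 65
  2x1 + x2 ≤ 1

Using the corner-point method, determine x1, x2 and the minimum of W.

x1 = 0, x2 = 1, minimum W = -10

Feasible corners and W = -11x1 - 10x2:
  (0, 0) → W = 0
  (0, 1) → W = -10
  (1/2, 0) → W = -11/2

The optimum lies where x1 = 0 and 2x1 + x2 = 1.
Solving simultaneously gives x1 = 0, x2 = 1.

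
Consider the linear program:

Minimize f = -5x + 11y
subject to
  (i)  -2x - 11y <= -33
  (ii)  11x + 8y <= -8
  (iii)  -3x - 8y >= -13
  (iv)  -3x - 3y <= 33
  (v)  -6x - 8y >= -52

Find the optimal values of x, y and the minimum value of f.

Feasible corners and f = -5x + 11y:
  (-121/17, 73/17) → f = 1408/17
  (-154/9, 55/9) → f = 1375/9
  (-101/5, 46/5) → f = 1011/5

The binding constraints are -2x - 11y = -33 and -3x - 8y = -13.
Solving simultaneously gives x = -121/17, y = 73/17.

x = -121/17, y = 73/17, minimum f = 1408/17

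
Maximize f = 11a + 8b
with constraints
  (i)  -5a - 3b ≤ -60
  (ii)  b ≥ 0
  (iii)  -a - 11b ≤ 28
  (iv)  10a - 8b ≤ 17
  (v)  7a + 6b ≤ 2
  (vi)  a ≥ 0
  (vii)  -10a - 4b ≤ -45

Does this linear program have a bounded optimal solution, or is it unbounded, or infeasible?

infeasible

The boundaries -5a - 3b = -60 and 10a - 8b = 17 meet at (531/70, 103/14), but that point violates 7a + 6b ≤ 2. Every candidate vertex is excluded by some other constraint, so the feasible region is empty.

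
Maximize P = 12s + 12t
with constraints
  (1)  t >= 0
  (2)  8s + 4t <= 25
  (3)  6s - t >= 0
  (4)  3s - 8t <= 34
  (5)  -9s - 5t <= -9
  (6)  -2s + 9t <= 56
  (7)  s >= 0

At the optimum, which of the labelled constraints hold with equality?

Feasible corners and P = 12s + 12t:
  (25/8, 0) → P = 75/2
  (1, 0) → P = 12
  (25/32, 75/16) → P = 525/8
  (3/13, 18/13) → P = 252/13

The maximum is at (25/32, 75/16). Substituting into each constraint, equality holds for (2) and (3); the remaining constraints have slack.

(2) and (3)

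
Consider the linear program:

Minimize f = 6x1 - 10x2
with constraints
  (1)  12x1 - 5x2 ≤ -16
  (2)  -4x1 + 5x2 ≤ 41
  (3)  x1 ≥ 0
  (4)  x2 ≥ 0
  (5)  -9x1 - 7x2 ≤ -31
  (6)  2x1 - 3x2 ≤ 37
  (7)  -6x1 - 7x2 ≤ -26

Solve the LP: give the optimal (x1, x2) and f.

x1 = 25/8, x2 = 107/10, minimum f = -353/4

Corner points and f = 6x1 - 10x2:
  (25/8, 107/10) → f = -353/4
  (1/3, 4) → f = -38
  (0, 41/5) → f = -82
  (0, 31/7) → f = -310/7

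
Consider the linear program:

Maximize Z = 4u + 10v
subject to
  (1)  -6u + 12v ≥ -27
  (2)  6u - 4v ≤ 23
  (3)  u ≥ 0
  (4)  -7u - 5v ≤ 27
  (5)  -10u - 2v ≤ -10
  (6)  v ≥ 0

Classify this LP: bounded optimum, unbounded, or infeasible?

unbounded

From the feasible point (23/6, 0), moving in the direction (0, 1) keeps every constraint satisfied while Z increases without bound.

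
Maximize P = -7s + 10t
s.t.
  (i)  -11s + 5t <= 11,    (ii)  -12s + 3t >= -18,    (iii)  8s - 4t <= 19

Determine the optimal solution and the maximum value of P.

s = 41/9, t = 110/9, maximum P = 271/3

The optimum lies where -11s + 5t = 11 and -12s + 3t = -18.
Solving simultaneously gives s = 41/9, t = 110/9.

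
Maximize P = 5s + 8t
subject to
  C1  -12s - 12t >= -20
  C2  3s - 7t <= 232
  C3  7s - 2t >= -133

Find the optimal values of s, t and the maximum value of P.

Vertices and P = 5s + 8t:
  (731/30, -227/10) → P = -1793/30
  (-389/27, 434/27) → P = 509/9
  (-1395/43, -2023/43) → P = -23159/43

The binding constraints are -12s - 12t = -20 and 7s - 2t = -133.
Solving simultaneously gives s = -389/27, t = 434/27.

s = -389/27, t = 434/27, maximum P = 509/9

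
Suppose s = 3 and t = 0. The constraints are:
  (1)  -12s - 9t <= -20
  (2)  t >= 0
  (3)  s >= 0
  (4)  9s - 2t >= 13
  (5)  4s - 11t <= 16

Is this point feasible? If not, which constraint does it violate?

feasible

(1): -36 ≤ -20 ✓
(2): 0 ≥ 0 ✓
(3): 3 ≥ 0 ✓
(4): 27 ≥ 13 ✓
(5): 12 ≤ 16 ✓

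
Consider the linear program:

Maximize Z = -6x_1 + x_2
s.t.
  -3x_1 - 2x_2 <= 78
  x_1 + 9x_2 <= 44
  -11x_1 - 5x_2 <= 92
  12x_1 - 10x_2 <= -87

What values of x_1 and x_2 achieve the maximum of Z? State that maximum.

Feasible corners and Z = -6x_1 + x_2:
  (-524/47, 288/47) → Z = 3432/47
  (-343/118, 615/118) → Z = 2673/118
  (-271/34, -147/170) → Z = 7983/170

x_1 = -524/47, x_2 = 288/47, maximum Z = 3432/47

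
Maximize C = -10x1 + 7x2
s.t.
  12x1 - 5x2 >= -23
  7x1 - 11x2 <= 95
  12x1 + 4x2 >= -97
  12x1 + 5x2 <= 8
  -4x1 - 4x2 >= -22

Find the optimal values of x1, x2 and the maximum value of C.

Corner points and C = -10x1 + 7x2:
  (-577/108, -74/9) → C = -223/54
  (-5/8, 31/10) → C = 559/20
  (-687/160, -1819/160) → C = -5863/160
  (563/167, -1084/167) → C = -13218/167

x1 = -5/8, x2 = 31/10, maximum C = 559/20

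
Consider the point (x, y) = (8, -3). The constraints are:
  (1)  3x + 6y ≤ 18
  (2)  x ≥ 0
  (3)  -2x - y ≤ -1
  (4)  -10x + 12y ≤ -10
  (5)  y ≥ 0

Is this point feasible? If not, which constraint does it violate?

not feasible — violates (5)

Constraint (5): y = -3, which is not ≥ 0. All other constraints are satisfied.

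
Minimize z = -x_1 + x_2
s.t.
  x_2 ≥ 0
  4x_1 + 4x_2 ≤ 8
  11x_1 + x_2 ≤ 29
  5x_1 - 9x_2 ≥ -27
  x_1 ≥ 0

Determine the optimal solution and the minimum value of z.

x_1 = 2, x_2 = 0, minimum z = -2

Feasible corners and z = -x_1 + x_2:
  (2, 0) → z = -2
  (0, 0) → z = 0
  (0, 2) → z = 2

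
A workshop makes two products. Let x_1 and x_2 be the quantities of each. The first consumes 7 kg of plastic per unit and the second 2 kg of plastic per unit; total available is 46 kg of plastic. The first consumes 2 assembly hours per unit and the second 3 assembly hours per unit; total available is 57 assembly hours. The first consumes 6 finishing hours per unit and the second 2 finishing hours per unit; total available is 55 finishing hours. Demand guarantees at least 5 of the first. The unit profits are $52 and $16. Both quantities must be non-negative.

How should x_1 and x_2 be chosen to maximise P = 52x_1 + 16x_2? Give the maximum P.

x_1 = 5, x_2 = 11/2, maximum P = 348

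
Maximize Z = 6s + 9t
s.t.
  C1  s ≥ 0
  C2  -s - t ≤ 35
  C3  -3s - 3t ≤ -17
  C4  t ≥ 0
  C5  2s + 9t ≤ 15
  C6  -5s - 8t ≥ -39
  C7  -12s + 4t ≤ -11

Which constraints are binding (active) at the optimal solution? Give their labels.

C4 and C5

Feasible corners and Z = 6s + 9t:
  (17/3, 0) → Z = 34
  (36/7, 11/21) → Z = 249/7
  (15/2, 0) → Z = 45

The maximum is at (15/2, 0). Substituting into each constraint, equality holds for C4 and C5; the remaining constraints have slack.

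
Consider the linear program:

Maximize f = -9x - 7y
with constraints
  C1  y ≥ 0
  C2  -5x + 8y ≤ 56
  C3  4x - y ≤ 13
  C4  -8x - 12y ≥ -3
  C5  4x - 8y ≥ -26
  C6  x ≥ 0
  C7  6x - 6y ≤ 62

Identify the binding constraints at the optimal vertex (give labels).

C1 and C6

Corner points and f = -9x - 7y:
  (3/8, 0) → f = -27/8
  (0, 0) → f = 0
  (0, 1/4) → f = -7/4

The maximum is at (0, 0). Substituting into each constraint, equality holds for C1 and C6; the remaining constraints have slack.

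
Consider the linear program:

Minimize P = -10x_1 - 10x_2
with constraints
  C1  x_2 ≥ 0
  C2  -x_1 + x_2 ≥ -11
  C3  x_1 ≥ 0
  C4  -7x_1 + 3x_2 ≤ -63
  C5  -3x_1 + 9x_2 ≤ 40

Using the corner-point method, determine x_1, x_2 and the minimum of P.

x_1 = 139/6, x_2 = 73/6, minimum P = -1060/3

Extreme points and P = -10x_1 - 10x_2:
  (11, 0) → P = -110
  (9, 0) → P = -90
  (139/6, 73/6) → P = -1060/3
  (229/18, 469/54) → P = -5780/27

The optimum lies where -x_1 + x_2 = -11 and -3x_1 + 9x_2 = 40.
Solving simultaneously gives x_1 = 139/6, x_2 = 73/6.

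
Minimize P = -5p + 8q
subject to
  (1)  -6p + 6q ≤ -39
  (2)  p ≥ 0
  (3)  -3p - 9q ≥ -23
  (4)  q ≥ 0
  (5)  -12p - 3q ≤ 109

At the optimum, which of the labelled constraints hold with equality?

Extreme points and P = -5p + 8q:
  (163/24, 7/24) → P = -253/8
  (13/2, 0) → P = -65/2
  (23/3, 0) → P = -115/3

The minimum is at (23/3, 0). Substituting into each constraint, equality holds for (3) and (4); the remaining constraints have slack.

(3) and (4)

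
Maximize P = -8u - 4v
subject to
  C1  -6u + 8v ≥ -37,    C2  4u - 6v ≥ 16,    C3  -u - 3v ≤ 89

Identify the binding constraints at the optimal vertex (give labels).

C2 and C3

Corner points and P = -8u - 4v:
  (47/2, 13) → P = -240
  (-601/26, -571/26) → P = 3546/13
  (-27, -62/3) → P = 896/3

The maximum is at (-27, -62/3). Substituting into each constraint, equality holds for C2 and C3; the remaining constraints have slack.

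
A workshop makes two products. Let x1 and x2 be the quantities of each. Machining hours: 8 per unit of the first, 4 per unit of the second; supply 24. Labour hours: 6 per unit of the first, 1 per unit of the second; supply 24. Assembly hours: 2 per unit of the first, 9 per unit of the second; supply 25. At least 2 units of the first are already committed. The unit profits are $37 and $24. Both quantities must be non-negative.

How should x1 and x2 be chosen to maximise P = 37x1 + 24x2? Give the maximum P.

Feasible corners and P = 37x1 + 24x2:
  (3, 0) → P = 111
  (2, 0) → P = 74
  (2, 2) → P = 122

x1 = 2, x2 = 2, maximum P = 122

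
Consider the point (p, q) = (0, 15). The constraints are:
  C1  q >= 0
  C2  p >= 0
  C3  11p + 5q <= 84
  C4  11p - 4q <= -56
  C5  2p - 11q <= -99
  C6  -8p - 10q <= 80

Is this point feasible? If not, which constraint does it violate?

feasible

C1: 15 ≥ 0 ✓
C2: 0 ≥ 0 ✓
C3: 75 ≤ 84 ✓
C4: -60 ≤ -56 ✓
C5: -165 ≤ -99 ✓
C6: -150 ≤ 80 ✓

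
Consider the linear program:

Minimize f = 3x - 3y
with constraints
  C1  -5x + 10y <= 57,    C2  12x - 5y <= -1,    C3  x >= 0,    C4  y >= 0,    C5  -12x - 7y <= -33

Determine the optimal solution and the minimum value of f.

x = 0, y = 57/10, minimum f = -171/10

Feasible corners and f = 3x - 3y:
  (55/19, 679/95) → f = -1212/95
  (0, 57/10) → f = -171/10
  (79/72, 17/6) → f = -125/24
  (0, 33/7) → f = -99/7

At the optimal vertex, -5x + 10y = 57 and x = 0.
Solving simultaneously gives x = 0, y = 57/10.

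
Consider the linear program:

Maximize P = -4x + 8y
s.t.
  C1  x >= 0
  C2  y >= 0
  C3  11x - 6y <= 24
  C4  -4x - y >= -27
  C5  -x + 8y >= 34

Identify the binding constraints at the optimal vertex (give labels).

Extreme points and P = -4x + 8y:
  (0, 27) → P = 216
  (0, 17/4) → P = 34
  (186/35, 201/35) → P = 864/35
  (198/41, 199/41) → P = 800/41

The maximum is at (0, 27). Substituting into each constraint, equality holds for C1 and C4; the remaining constraints have slack.

C1 and C4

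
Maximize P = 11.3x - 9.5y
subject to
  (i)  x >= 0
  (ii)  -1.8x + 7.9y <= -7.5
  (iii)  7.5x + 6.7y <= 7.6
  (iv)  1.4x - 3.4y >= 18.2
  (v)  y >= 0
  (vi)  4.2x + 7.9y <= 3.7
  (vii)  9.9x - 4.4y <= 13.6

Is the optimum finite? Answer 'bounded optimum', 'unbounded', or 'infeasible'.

infeasible

The boundaries 4.2x + 7.9y = 3.7 and 9.9x - 4.4y = 13.6 meet at (4124/3223, -683/3223), but that point violates -1.8x + 7.9y ≤ -7.5. Every candidate vertex is excluded by some other constraint, so the feasible region is empty.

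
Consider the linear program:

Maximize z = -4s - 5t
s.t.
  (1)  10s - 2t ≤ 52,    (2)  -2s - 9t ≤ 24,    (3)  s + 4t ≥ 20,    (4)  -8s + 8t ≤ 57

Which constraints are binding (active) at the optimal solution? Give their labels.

Vertices and z = -4s - 5t:
  (124/21, 74/21) → z = -866/21
  (265/32, 493/32) → z = -3525/32
  (-17/10, 217/40) → z = -813/40

The maximum is at (-17/10, 217/40). Substituting into each constraint, equality holds for (3) and (4); the remaining constraints have slack.

(3) and (4)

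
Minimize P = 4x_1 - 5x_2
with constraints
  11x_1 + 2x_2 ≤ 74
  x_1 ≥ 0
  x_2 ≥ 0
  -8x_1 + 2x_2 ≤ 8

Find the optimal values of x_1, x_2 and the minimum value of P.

x_1 = 66/19, x_2 = 340/19, minimum P = -1436/19

The binding constraints are 11x_1 + 2x_2 = 74 and -8x_1 + 2x_2 = 8.
Solving simultaneously gives x_1 = 66/19, x_2 = 340/19.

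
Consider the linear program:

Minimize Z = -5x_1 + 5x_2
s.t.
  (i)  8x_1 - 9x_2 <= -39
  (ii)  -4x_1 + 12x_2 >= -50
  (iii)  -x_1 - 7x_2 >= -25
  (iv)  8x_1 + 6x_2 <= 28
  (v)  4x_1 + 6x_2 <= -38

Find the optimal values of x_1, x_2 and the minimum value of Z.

x_1 = -48/7, x_2 = -37/21, minimum Z = 535/21

Extreme points and Z = -5x_1 + 5x_2:
  (-153/10, -139/15) → Z = 181/6
  (-48/7, -37/21) → Z = 535/21
  (-208/11, 69/11) → Z = 1385/11
The feasible region is unbounded (it extends along (-7, 1), (-3, -1)), but Z strictly increases along every unbounded feasible direction, so there is no improving ray and the minimum is attained at a vertex.

The binding constraints are 8x_1 - 9x_2 = -39 and 4x_1 + 6x_2 = -38.
Solving simultaneously gives x_1 = -48/7, x_2 = -37/21.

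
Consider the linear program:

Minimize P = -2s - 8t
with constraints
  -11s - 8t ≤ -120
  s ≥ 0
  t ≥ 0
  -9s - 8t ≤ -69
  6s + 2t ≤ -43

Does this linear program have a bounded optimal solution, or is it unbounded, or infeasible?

The boundaries -11s - 8t = -120 and s = 0 meet at (0, 15), but that point violates 6s + 2t ≤ -43. Every candidate vertex is excluded by some other constraint, so the feasible region is empty.

infeasible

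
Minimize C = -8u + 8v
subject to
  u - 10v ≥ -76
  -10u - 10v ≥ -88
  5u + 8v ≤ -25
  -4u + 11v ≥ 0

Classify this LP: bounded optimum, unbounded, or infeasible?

Corner points and C = -8u + 8v:
  (-429/29, 355/58) → C = 4852/29
  (-275/87, -100/87) → C = 1400/87
The feasible region has finitely many vertices and no improving ray; the minimum is 1400/87 at (-275/87, -100/87).

bounded optimum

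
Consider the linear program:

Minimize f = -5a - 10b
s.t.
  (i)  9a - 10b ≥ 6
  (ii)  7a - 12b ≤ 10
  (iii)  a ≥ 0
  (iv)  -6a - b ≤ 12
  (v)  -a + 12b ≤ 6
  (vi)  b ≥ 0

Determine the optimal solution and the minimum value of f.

a = 8/3, b = 13/18, minimum f = -185/9

Extreme points and f = -5a - 10b:
  (66/49, 30/49) → f = -90/7
  (2/3, 0) → f = -10/3
  (8/3, 13/18) → f = -185/9
  (10/7, 0) → f = -50/7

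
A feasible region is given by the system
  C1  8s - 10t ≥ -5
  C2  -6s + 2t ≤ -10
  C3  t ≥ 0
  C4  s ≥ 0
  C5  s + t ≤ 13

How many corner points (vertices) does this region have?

Pairwise boundary intersections that survive every other constraint:
  (5/2, 5/2)
  (125/18, 109/18)
  (5/3, 0)
  (13, 0)

4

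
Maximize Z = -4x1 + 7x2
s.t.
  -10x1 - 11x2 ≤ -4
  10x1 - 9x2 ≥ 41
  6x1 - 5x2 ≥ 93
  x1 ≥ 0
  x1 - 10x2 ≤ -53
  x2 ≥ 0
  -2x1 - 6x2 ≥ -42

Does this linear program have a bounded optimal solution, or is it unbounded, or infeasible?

The boundaries 10x1 - 9x2 = 41 and 6x1 - 5x2 = 93 meet at (158, 171), but that point violates -2x1 - 6x2 ≥ -42. Every candidate vertex is excluded by some other constraint, so the feasible region is empty.

infeasible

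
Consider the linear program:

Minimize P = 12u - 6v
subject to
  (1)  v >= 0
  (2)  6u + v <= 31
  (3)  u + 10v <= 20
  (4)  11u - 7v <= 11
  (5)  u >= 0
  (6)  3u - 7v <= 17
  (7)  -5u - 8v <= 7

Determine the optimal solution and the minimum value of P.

Extreme points and P = 12u - 6v:
  (1, 0) → P = 12
  (0, 0) → P = 0
  (250/117, 209/117) → P = 194/13
  (0, 2) → P = -12

The binding constraints are u + 10v = 20 and u = 0.
Solving simultaneously gives u = 0, v = 2.

u = 0, v = 2, minimum P = -12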